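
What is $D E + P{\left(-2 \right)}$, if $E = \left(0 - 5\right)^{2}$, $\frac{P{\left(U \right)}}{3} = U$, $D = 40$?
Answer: $994$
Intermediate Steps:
$P{\left(U \right)} = 3 U$
$E = 25$ ($E = \left(-5\right)^{2} = 25$)
$D E + P{\left(-2 \right)} = 40 \cdot 25 + 3 \left(-2\right) = 1000 - 6 = 994$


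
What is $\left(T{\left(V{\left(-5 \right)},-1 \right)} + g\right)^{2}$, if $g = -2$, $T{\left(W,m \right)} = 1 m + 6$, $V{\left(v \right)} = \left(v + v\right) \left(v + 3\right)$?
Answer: $9$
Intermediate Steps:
$V{\left(v \right)} = 2 v \left(3 + v\right)$
$T{\left(W,m \right)} = 6 + m$ ($T{\left(W,m \right)} = m + 6 = 6 + m$)
$\left(T{\left(V{\left(-5 \right)},-1 \right)} + g\right)^{2} = \left(\left(6 - 1\right) - 2\right)^{2} = \left(5 - 2\right)^{2} = 3^{2} = 9$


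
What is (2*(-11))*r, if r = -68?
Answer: 1496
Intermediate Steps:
(2*(-11))*r = (2*(-11))*(-68) = -22*(-68) = 1496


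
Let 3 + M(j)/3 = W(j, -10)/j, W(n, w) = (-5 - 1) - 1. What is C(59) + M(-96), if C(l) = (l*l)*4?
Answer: 445287/32 ≈ 13915.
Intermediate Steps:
C(l) = 4*l**2 (C(l) = l**2*4 = 4*l**2)
W(n, w) = -7 (W(n, w) = -6 - 1 = -7)
M(j) = -9 - 21/j (M(j) = -9 + 3*(-7/j) = -9 - 21/j)
C(59) + M(-96) = 4*59**2 + (-9 - 21/(-96)) = 4*3481 + (-9 - 21*(-1/96)) = 13924 + (-9 + 7/32) = 13924 - 281/32 = 445287/32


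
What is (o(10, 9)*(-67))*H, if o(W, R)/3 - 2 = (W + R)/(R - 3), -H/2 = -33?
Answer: -68541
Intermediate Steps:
H = 66 (H = -2*(-33) = 66)
o(W, R) = 6 + 3*(R + W)/(-3 + R) (o(W, R) = 6 + 3*((W + R)/(R - 3)) = 6 + 3*((R + W)/(-3 + R)) = 6 + 3*(R + W)/(-3 + R))
(o(10, 9)*(-67))*H = ((3*(-6 + 10 + 3*9)/(-3 + 9))*(-67))*66 = ((3*(-6 + 10 + 27)/6)*(-67))*66 = ((3*(⅙)*31)*(-67))*66 = ((31/2)*(-67))*66 = -2077/2*66 = -68541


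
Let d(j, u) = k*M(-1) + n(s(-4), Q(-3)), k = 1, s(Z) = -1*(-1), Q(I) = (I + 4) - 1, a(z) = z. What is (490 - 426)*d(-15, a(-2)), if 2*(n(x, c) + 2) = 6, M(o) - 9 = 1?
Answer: 704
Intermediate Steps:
M(o) = 10 (M(o) = 9 + 1 = 10)
Q(I) = 3 + I (Q(I) = (4 + I) - 1 = 3 + I)
s(Z) = 1
n(x, c) = 1 (n(x, c) = -2 + (½)*6 = -2 + 3 = 1)
d(j, u) = 11 (d(j, u) = 1*10 + 1 = 10 + 1 = 11)
(490 - 426)*d(-15, a(-2)) = (490 - 426)*11 = 64*11 = 704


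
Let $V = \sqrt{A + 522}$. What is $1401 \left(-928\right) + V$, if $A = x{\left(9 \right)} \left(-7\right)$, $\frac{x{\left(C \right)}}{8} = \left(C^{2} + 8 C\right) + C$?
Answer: $-1300128 + 15 i \sqrt{38} \approx -1.3001 \cdot 10^{6} + 92.466 i$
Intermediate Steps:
$x{\left(C \right)} = 8 C^{2} + 72 C$ ($x{\left(C \right)} = 8 \left(\left(C^{2} + 8 C\right) + C\right) = 8 \left(C^{2} + 9 C\right) = 8 C^{2} + 72 C$)
$A = -9072$ ($A = 8 \cdot 9 \left(9 + 9\right) \left(-7\right) = 8 \cdot 9 \cdot 18 \left(-7\right) = 1296 \left(-7\right) = -9072$)
$V = 15 i \sqrt{38}$ ($V = \sqrt{-9072 + 522} = \sqrt{-8550} = 15 i \sqrt{38} \approx 92.466 i$)
$1401 \left(-928\right) + V = 1401 \left(-928\right) + 15 i \sqrt{38} = -1300128 + 15 i \sqrt{38}$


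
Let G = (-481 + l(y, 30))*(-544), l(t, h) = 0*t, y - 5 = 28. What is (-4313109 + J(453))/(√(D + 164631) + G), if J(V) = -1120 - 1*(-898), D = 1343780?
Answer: -1128643442784/68466540485 + 4313331*√1508411/68466540485 ≈ -16.407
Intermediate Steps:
y = 33 (y = 5 + 28 = 33)
l(t, h) = 0
J(V) = -222 (J(V) = -1120 + 898 = -222)
G = 261664 (G = (-481 + 0)*(-544) = -481*(-544) = 261664)
(-4313109 + J(453))/(√(D + 164631) + G) = (-4313109 - 222)/(√(1343780 + 164631) + 261664) = -4313331/(√1508411 + 261664) = -4313331/(261664 + √1508411)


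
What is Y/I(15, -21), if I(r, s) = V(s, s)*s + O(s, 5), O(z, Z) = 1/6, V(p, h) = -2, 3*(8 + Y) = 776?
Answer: 1504/253 ≈ 5.9447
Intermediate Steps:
Y = 752/3 (Y = -8 + (1/3)*776 = -8 + 776/3 = 752/3 ≈ 250.67)
O(z, Z) = 1/6
I(r, s) = 1/6 - 2*s (I(r, s) = -2*s + 1/6 = 1/6 - 2*s)
Y/I(15, -21) = 752/(3*(1/6 - 2*(-21))) = 752/(3*(1/6 + 42)) = 752/(3*(253/6)) = (752/3)*(6/253) = 1504/253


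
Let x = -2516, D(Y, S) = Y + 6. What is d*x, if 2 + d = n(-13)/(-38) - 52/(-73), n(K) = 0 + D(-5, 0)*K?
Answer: 3299734/1387 ≈ 2379.0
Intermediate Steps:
D(Y, S) = 6 + Y
n(K) = K (n(K) = 0 + (6 - 5)*K = 0 + 1*K = 0 + K = K)
d = -2623/2774 (d = -2 + (-13/(-38) - 52/(-73)) = -2 + (-13*(-1/38) - 52*(-1/73)) = -2 + (13/38 + 52/73) = -2 + 2925/2774 = -2623/2774 ≈ -0.94557)
d*x = -2623/2774*(-2516) = 3299734/1387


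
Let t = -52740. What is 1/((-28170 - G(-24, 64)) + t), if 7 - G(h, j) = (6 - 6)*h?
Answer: -1/80917 ≈ -1.2358e-5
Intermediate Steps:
G(h, j) = 7 (G(h, j) = 7 - (6 - 6)*h = 7 - 0*h = 7 - 1*0 = 7 + 0 = 7)
1/((-28170 - G(-24, 64)) + t) = 1/((-28170 - 1*7) - 52740) = 1/((-28170 - 7) - 52740) = 1/(-28177 - 52740) = 1/(-80917) = -1/80917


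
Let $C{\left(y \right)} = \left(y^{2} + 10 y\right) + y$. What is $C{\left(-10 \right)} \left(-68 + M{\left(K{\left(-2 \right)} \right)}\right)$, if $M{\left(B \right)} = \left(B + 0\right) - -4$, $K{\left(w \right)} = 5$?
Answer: $590$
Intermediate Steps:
$M{\left(B \right)} = 4 + B$ ($M{\left(B \right)} = B + 4 = 4 + B$)
$C{\left(y \right)} = y^{2} + 11 y$
$C{\left(-10 \right)} \left(-68 + M{\left(K{\left(-2 \right)} \right)}\right) = - 10 \left(11 - 10\right) \left(-68 + \left(4 + 5\right)\right) = \left(-10\right) 1 \left(-68 + 9\right) = \left(-10\right) \left(-59\right) = 590$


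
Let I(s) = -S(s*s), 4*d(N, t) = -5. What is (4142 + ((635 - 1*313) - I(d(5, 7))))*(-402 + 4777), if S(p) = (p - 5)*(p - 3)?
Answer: 5005214375/256 ≈ 1.9552e+7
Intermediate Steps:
d(N, t) = -5/4 (d(N, t) = (¼)*(-5) = -5/4)
S(p) = (-5 + p)*(-3 + p)
I(s) = -15 - s⁴ + 8*s² (I(s) = -(15 + (s*s)² - 8*s*s) = -(15 + (s²)² - 8*s²) = -(15 + s⁴ - 8*s²) = -15 - s⁴ + 8*s²)
(4142 + ((635 - 1*313) - I(d(5, 7))))*(-402 + 4777) = (4142 + ((635 - 1*313) - (-15 - (-5/4)⁴ + 8*(-5/4)²)))*(-402 + 4777) = (4142 + ((635 - 313) - (-15 - 1*625/256 + 8*(25/16))))*4375 = (4142 + (322 - (-15 - 625/256 + 25/2)))*4375 = (4142 + (322 - 1*(-1265/256)))*4375 = (4142 + (322 + 1265/256))*4375 = (4142 + 83697/256)*4375 = (1144049/256)*4375 = 5005214375/256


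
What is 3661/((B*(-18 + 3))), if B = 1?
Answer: -3661/15 ≈ -244.07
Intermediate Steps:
3661/((B*(-18 + 3))) = 3661/((1*(-18 + 3))) = 3661/((1*(-15))) = 3661/(-15) = 3661*(-1/15) = -3661/15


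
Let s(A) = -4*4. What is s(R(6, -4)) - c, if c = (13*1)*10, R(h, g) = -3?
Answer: -146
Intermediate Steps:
c = 130 (c = 13*10 = 130)
s(A) = -16
s(R(6, -4)) - c = -16 - 1*130 = -16 - 130 = -146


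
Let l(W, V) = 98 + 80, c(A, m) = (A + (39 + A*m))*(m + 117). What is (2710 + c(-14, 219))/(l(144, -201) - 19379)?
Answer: 1019066/19201 ≈ 53.074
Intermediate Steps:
c(A, m) = (117 + m)*(39 + A + A*m) (c(A, m) = (39 + A + A*m)*(117 + m) = (117 + m)*(39 + A + A*m))
l(W, V) = 178
(2710 + c(-14, 219))/(l(144, -201) - 19379) = (2710 + (4563 + 39*219 + 117*(-14) - 14*219² + 118*(-14)*219))/(178 - 19379) = (2710 + (4563 + 8541 - 1638 - 14*47961 - 361788))/(-19201) = (2710 + (4563 + 8541 - 1638 - 671454 - 361788))*(-1/19201) = (2710 - 1021776)*(-1/19201) = -1019066*(-1/19201) = 1019066/19201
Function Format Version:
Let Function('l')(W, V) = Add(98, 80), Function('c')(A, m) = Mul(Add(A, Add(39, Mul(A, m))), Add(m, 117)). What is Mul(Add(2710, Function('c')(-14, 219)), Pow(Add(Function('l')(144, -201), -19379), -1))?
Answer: Rational(1019066, 19201) ≈ 53.074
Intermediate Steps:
Function('c')(A, m) = Mul(Add(117, m), Add(39, A, Mul(A, m))) (Function('c')(A, m) = Mul(Add(39, A, Mul(A, m)), Add(117, m)) = Mul(Add(117, m), Add(39, A, Mul(A, m))))
Function('l')(W, V) = 178
Mul(Add(2710, Function('c')(-14, 219)), Pow(Add(Function('l')(144, -201), -19379), -1)) = Mul(Add(2710, Add(4563, Mul(39, 219), Mul(117, -14), Mul(-14, Pow(219, 2)), Mul(118, -14, 219))), Pow(Add(178, -19379), -1)) = Mul(Add(2710, Add(4563, 8541, -1638, Mul(-14, 47961), -361788)), Pow(-19201, -1)) = Mul(Add(2710, Add(4563, 8541, -1638, -671454, -361788)), Rational(-1, 19201)) = Mul(Add(2710, -1021776), Rational(-1, 19201)) = Mul(-1019066, Rational(-1, 19201)) = Rational(1019066, 19201)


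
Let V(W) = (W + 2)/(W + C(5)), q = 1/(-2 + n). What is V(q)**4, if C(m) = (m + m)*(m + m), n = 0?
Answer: 81/1568239201 ≈ 5.1650e-8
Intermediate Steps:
C(m) = 4*m**2 (C(m) = (2*m)*(2*m) = 4*m**2)
q = -1/2 (q = 1/(-2 + 0) = 1/(-2) = -1/2 ≈ -0.50000)
V(W) = (2 + W)/(100 + W) (V(W) = (W + 2)/(W + 4*5**2) = (2 + W)/(W + 4*25) = (2 + W)/(W + 100) = (2 + W)/(100 + W))
V(q)**4 = ((2 - 1/2)/(100 - 1/2))**4 = ((3/2)/(199/2))**4 = ((2/199)*(3/2))**4 = (3/199)**4 = 81/1568239201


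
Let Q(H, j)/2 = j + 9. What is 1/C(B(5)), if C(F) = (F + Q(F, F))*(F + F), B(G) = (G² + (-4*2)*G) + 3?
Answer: 1/432 ≈ 0.0023148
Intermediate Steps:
Q(H, j) = 18 + 2*j (Q(H, j) = 2*(j + 9) = 2*(9 + j) = 18 + 2*j)
B(G) = 3 + G² - 8*G (B(G) = (G² - 8*G) + 3 = 3 + G² - 8*G)
C(F) = 2*F*(18 + 3*F) (C(F) = (F + (18 + 2*F))*(F + F) = (18 + 3*F)*(2*F) = 2*F*(18 + 3*F))
1/C(B(5)) = 1/(6*(3 + 5² - 8*5)*(6 + (3 + 5² - 8*5))) = 1/(6*(3 + 25 - 40)*(6 + (3 + 25 - 40))) = 1/(6*(-12)*(6 - 12)) = 1/(6*(-12)*(-6)) = 1/432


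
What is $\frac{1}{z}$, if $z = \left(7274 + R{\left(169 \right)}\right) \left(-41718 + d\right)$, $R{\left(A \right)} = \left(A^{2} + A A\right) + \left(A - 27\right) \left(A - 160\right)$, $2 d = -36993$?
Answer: $- \frac{1}{3954527073} \approx -2.5287 \cdot 10^{-10}$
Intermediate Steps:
$d = - \frac{36993}{2}$ ($d = \frac{1}{2} \left(-36993\right) = - \frac{36993}{2} \approx -18497.0$)
$R{\left(A \right)} = 2 A^{2} + \left(-160 + A\right) \left(-27 + A\right)$ ($R{\left(A \right)} = \left(A^{2} + A^{2}\right) + \left(-27 + A\right) \left(-160 + A\right) = 2 A^{2} + \left(-160 + A\right) \left(-27 + A\right)$)
$z = -3954527073$ ($z = \left(7274 + \left(4320 - 31603 + 3 \cdot 169^{2}\right)\right) \left(-41718 - \frac{36993}{2}\right) = \left(7274 + \left(4320 - 31603 + 3 \cdot 28561\right)\right) \left(- \frac{120429}{2}\right) = \left(7274 + \left(4320 - 31603 + 85683\right)\right) \left(- \frac{120429}{2}\right) = \left(7274 + 58400\right) \left(- \frac{120429}{2}\right) = 65674 \left(- \frac{120429}{2}\right) = -3954527073$)
$\frac{1}{z} = \frac{1}{-3954527073} = - \frac{1}{3954527073}$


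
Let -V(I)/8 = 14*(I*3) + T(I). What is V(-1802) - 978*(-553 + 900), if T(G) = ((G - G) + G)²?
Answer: -25711526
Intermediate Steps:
T(G) = G² (T(G) = (0 + G)² = G²)
V(I) = -336*I - 8*I² (V(I) = -8*(14*(I*3) + I²) = -8*(14*(3*I) + I²) = -8*(42*I + I²) = -8*(I² + 42*I) = -336*I - 8*I²)
V(-1802) - 978*(-553 + 900) = 8*(-1802)*(-42 - 1*(-1802)) - 978*(-553 + 900) = 8*(-1802)*(-42 + 1802) - 978*347 = 8*(-1802)*1760 - 339366 = -25372160 - 339366 = -25711526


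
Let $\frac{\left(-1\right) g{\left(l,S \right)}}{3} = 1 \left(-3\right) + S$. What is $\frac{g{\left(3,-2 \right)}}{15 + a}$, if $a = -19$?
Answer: $- \frac{15}{4} \approx -3.75$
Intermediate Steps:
$g{\left(l,S \right)} = 9 - 3 S$ ($g{\left(l,S \right)} = - 3 \left(1 \left(-3\right) + S\right) = - 3 \left(-3 + S\right) = 9 - 3 S$)
$\frac{g{\left(3,-2 \right)}}{15 + a} = \frac{9 - -6}{15 - 19} = \frac{9 + 6}{-4} = 15 \left(- \frac{1}{4}\right) = - \frac{15}{4}$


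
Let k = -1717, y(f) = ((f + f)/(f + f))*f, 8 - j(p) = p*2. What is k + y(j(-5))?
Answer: -1699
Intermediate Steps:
j(p) = 8 - 2*p (j(p) = 8 - p*2 = 8 - 2*p)
y(f) = f (y(f) = ((2*f)/((2*f)))*f = ((2*f)*(1/(2*f)))*f = 1*f = f)
k + y(j(-5)) = -1717 + (8 - 2*(-5)) = -1717 + (8 + 10) = -1717 + 18 = -1699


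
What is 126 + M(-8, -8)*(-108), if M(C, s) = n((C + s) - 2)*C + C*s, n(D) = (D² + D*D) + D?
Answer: 537534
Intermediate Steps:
n(D) = D + 2*D² (n(D) = (D² + D²) + D = 2*D² + D = D + 2*D²)
M(C, s) = C*s + C*(-3 + 2*C + 2*s)*(-2 + C + s) (M(C, s) = (((C + s) - 2)*(1 + 2*((C + s) - 2)))*C + C*s = ((-2 + C + s)*(1 + 2*(-2 + C + s)))*C + C*s = ((-2 + C + s)*(1 + (-4 + 2*C + 2*s)))*C + C*s = ((-2 + C + s)*(-3 + 2*C + 2*s))*C + C*s = ((-3 + 2*C + 2*s)*(-2 + C + s))*C + C*s = C*(-3 + 2*C + 2*s)*(-2 + C + s) + C*s = C*s + C*(-3 + 2*C + 2*s)*(-2 + C + s))
126 + M(-8, -8)*(-108) = 126 - 8*(-8 + (-3 + 2*(-8) + 2*(-8))*(-2 - 8 - 8))*(-108) = 126 - 8*(-8 + (-3 - 16 - 16)*(-18))*(-108) = 126 - 8*(-8 - 35*(-18))*(-108) = 126 - 8*(-8 + 630)*(-108) = 126 - 8*622*(-108) = 126 - 4976*(-108) = 126 + 537408 = 537534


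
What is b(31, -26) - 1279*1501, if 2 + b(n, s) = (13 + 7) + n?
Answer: -1919730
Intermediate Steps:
b(n, s) = 18 + n (b(n, s) = -2 + ((13 + 7) + n) = -2 + (20 + n) = 18 + n)
b(31, -26) - 1279*1501 = (18 + 31) - 1279*1501 = 49 - 1919779 = -1919730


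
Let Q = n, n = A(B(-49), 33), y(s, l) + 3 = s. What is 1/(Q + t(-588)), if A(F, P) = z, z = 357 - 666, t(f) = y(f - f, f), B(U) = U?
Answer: -1/312 ≈ -0.0032051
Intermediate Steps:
y(s, l) = -3 + s
t(f) = -3 (t(f) = -3 + (f - f) = -3 + 0 = -3)
z = -309
A(F, P) = -309
n = -309
Q = -309
1/(Q + t(-588)) = 1/(-309 - 3) = 1/(-312) = -1/312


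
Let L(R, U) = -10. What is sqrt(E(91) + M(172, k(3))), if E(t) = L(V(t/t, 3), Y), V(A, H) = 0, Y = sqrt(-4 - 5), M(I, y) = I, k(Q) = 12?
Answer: 9*sqrt(2) ≈ 12.728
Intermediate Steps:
Y = 3*I (Y = sqrt(-9) = 3*I ≈ 3.0*I)
E(t) = -10
sqrt(E(91) + M(172, k(3))) = sqrt(-10 + 172) = sqrt(162) = 9*sqrt(2)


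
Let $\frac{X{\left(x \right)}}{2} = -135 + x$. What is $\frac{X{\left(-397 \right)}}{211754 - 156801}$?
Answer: $- \frac{1064}{54953} \approx -0.019362$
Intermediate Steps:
$X{\left(x \right)} = -270 + 2 x$ ($X{\left(x \right)} = 2 \left(-135 + x\right) = -270 + 2 x$)
$\frac{X{\left(-397 \right)}}{211754 - 156801} = \frac{-270 + 2 \left(-397\right)}{211754 - 156801} = \frac{-270 - 794}{54953} = \left(-1064\right) \frac{1}{54953} = - \frac{1064}{54953}$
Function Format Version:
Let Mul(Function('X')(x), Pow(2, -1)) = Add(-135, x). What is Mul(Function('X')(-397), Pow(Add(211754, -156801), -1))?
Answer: Rational(-1064, 54953) ≈ -0.019362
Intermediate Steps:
Function('X')(x) = Add(-270, Mul(2, x)) (Function('X')(x) = Mul(2, Add(-135, x)) = Add(-270, Mul(2, x)))
Mul(Function('X')(-397), Pow(Add(211754, -156801), -1)) = Mul(Add(-270, Mul(2, -397)), Pow(Add(211754, -156801), -1)) = Mul(Add(-270, -794), Pow(54953, -1)) = Mul(-1064, Rational(1, 54953)) = Rational(-1064, 54953)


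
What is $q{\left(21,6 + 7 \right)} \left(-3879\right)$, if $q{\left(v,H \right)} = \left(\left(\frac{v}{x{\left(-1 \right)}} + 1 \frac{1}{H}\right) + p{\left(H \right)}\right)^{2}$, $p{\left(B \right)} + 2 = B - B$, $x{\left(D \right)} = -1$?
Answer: $- \frac{344470716}{169} \approx -2.0383 \cdot 10^{6}$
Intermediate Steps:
$p{\left(B \right)} = -2$ ($p{\left(B \right)} = -2 + \left(B - B\right) = -2 + 0 = -2$)
$q{\left(v,H \right)} = \left(-2 + \frac{1}{H} - v\right)^{2}$ ($q{\left(v,H \right)} = \left(\left(\frac{v}{-1} + 1 \frac{1}{H}\right) - 2\right)^{2} = \left(\left(v \left(-1\right) + \frac{1}{H}\right) - 2\right)^{2} = \left(\left(- v + \frac{1}{H}\right) - 2\right)^{2} = \left(\left(\frac{1}{H} - v\right) - 2\right)^{2} = \left(-2 + \frac{1}{H} - v\right)^{2}$)
$q{\left(21,6 + 7 \right)} \left(-3879\right) = \frac{\left(-1 + 2 \left(6 + 7\right) + \left(6 + 7\right) 21\right)^{2}}{\left(6 + 7\right)^{2}} \left(-3879\right) = \frac{\left(-1 + 2 \cdot 13 + 13 \cdot 21\right)^{2}}{169} \left(-3879\right) = \frac{\left(-1 + 26 + 273\right)^{2}}{169} \left(-3879\right) = \frac{298^{2}}{169} \left(-3879\right) = \frac{1}{169} \cdot 88804 \left(-3879\right) = \frac{88804}{169} \left(-3879\right) = - \frac{344470716}{169}$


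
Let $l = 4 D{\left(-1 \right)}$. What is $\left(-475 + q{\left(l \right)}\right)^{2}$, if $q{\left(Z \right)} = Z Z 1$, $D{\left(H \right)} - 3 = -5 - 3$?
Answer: $5625$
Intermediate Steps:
$D{\left(H \right)} = -5$ ($D{\left(H \right)} = 3 - 8 = -5$)
$l = -20$ ($l = 4 \left(-5\right) = -20$)
$q{\left(Z \right)} = Z^{2}$ ($q{\left(Z \right)} = Z^{2} \cdot 1 = Z^{2}$)
$\left(-475 + q{\left(l \right)}\right)^{2} = \left(-475 + \left(-20\right)^{2}\right)^{2} = \left(-475 + 400\right)^{2} = \left(-75\right)^{2} = 5625$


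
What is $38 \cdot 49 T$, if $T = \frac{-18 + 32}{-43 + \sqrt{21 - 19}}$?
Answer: $- \frac{1120924}{1847} - \frac{26068 \sqrt{2}}{1847} \approx -626.85$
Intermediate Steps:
$T = \frac{14}{-43 + \sqrt{2}} \approx -0.33665$
$38 \cdot 49 T = 38 \cdot 49 \left(- \frac{602}{1847} - \frac{14 \sqrt{2}}{1847}\right) = 1862 \left(- \frac{602}{1847} - \frac{14 \sqrt{2}}{1847}\right) = - \frac{1120924}{1847} - \frac{26068 \sqrt{2}}{1847}$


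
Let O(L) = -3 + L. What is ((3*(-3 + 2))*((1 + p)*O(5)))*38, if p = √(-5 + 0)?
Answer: -228 - 228*I*√5 ≈ -228.0 - 509.82*I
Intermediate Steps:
p = I*√5 (p = √(-5) = I*√5 ≈ 2.2361*I)
((3*(-3 + 2))*((1 + p)*O(5)))*38 = ((3*(-3 + 2))*((1 + I*√5)*(-3 + 5)))*38 = ((3*(-1))*((1 + I*√5)*2))*38 = -3*(2 + 2*I*√5)*38 = (-6 - 6*I*√5)*38 = -228 - 228*I*√5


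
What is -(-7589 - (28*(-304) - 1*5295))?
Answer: -6218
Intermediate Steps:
-(-7589 - (28*(-304) - 1*5295)) = -(-7589 - (-8512 - 5295)) = -(-7589 - 1*(-13807)) = -(-7589 + 13807) = -1*6218 = -6218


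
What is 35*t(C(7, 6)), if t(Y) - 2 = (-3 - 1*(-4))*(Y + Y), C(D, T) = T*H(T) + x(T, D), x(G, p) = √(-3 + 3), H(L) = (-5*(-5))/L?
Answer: 1820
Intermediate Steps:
H(L) = 25/L
x(G, p) = 0 (x(G, p) = √0 = 0)
C(D, T) = 25 (C(D, T) = T*(25/T) + 0 = 25 + 0 = 25)
t(Y) = 2 + 2*Y (t(Y) = 2 + (-3 - 1*(-4))*(Y + Y) = 2 + (-3 + 4)*(2*Y) = 2 + 1*(2*Y) = 2 + 2*Y)
35*t(C(7, 6)) = 35*(2 + 2*25) = 35*(2 + 50) = 35*52 = 1820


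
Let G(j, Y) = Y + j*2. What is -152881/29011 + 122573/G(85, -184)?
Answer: -3558105637/406154 ≈ -8760.5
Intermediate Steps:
G(j, Y) = Y + 2*j
-152881/29011 + 122573/G(85, -184) = -152881/29011 + 122573/(-184 + 2*85) = -152881*1/29011 + 122573/(-184 + 170) = -152881/29011 + 122573/(-14) = -152881/29011 + 122573*(-1/14) = -152881/29011 - 122573/14 = -3558105637/406154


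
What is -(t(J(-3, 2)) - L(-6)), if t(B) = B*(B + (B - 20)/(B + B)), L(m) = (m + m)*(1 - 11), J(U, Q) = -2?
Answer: 127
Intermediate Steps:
L(m) = -20*m (L(m) = (2*m)*(-10) = -20*m)
t(B) = B*(B + (-20 + B)/(2*B)) (t(B) = B*(B + (-20 + B)/((2*B))) = B*(B + (-20 + B)*(1/(2*B))) = B*(B + (-20 + B)/(2*B)))
-(t(J(-3, 2)) - L(-6)) = -((-10 + (-2)**2 + (1/2)*(-2)) - (-20)*(-6)) = -((-10 + 4 - 1) - 1*120) = -(-7 - 120) = -1*(-127) = 127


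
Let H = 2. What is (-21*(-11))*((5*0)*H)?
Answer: 0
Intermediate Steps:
(-21*(-11))*((5*0)*H) = (-21*(-11))*((5*0)*2) = 231*(0*2) = 231*0 = 0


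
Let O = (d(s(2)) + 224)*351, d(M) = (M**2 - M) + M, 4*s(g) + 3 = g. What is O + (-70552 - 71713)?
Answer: -1017905/16 ≈ -63619.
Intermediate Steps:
s(g) = -3/4 + g/4
d(M) = M**2
O = 1258335/16 (O = ((-3/4 + (1/4)*2)**2 + 224)*351 = ((-3/4 + 1/2)**2 + 224)*351 = ((-1/4)**2 + 224)*351 = (1/16 + 224)*351 = (3585/16)*351 = 1258335/16 ≈ 78646.)
O + (-70552 - 71713) = 1258335/16 + (-70552 - 71713) = 1258335/16 - 142265 = -1017905/16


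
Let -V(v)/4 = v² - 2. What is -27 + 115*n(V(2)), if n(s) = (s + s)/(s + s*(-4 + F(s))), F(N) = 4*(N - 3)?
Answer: -1499/47 ≈ -31.894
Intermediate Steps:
F(N) = -12 + 4*N (F(N) = 4*(-3 + N) = -12 + 4*N)
V(v) = 8 - 4*v² (V(v) = -4*(v² - 2) = -4*(-2 + v²) = 8 - 4*v²)
n(s) = 2*s/(s + s*(-16 + 4*s)) (n(s) = (s + s)/(s + s*(-4 + (-12 + 4*s))) = (2*s)/(s + s*(-16 + 4*s)) = 2*s/(s + s*(-16 + 4*s)))
-27 + 115*n(V(2)) = -27 + 115*(2/(-15 + 4*(8 - 4*2²))) = -27 + 115*(2/(-15 + 4*(8 - 4*4))) = -27 + 115*(2/(-15 + 4*(8 - 16))) = -27 + 115*(2/(-15 + 4*(-8))) = -27 + 115*(2/(-15 - 32)) = -27 + 115*(2/(-47)) = -27 + 115*(2*(-1/47)) = -27 + 115*(-2/47) = -27 - 230/47 = -1499/47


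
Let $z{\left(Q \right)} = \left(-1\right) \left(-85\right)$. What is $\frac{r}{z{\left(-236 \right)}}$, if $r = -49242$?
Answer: $- \frac{49242}{85} \approx -579.32$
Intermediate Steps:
$z{\left(Q \right)} = 85$
$\frac{r}{z{\left(-236 \right)}} = - \frac{49242}{85}$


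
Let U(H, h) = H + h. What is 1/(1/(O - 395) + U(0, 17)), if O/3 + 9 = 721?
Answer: 1741/29598 ≈ 0.058822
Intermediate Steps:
O = 2136 (O = -27 + 3*721 = -27 + 2163 = 2136)
1/(1/(O - 395) + U(0, 17)) = 1/(1/(2136 - 395) + (0 + 17)) = 1/(1/1741 + 17) = 1/(29598/1741) = 1741/29598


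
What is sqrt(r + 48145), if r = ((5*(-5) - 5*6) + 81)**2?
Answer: sqrt(48821) ≈ 220.95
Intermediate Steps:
r = 676 (r = ((-25 - 30) + 81)**2 = (-55 + 81)**2 = 26**2 = 676)
sqrt(r + 48145) = sqrt(676 + 48145) = sqrt(48821)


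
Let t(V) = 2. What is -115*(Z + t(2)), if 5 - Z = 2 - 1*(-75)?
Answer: 8050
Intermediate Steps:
Z = -72 (Z = 5 - (2 - 1*(-75)) = 5 - (2 + 75) = 5 - 1*77 = 5 - 77 = -72)
-115*(Z + t(2)) = -115*(-72 + 2) = -115*(-70) = 8050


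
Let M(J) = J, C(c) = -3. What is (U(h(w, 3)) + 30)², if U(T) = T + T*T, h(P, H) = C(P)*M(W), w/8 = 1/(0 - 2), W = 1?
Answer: 1296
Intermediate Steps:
w = -4 (w = 8/(0 - 2) = 8/(-2) = 8*(-½) = -4)
h(P, H) = -3 (h(P, H) = -3*1 = -3)
U(T) = T + T²
(U(h(w, 3)) + 30)² = (-3*(1 - 3) + 30)² = (-3*(-2) + 30)² = (6 + 30)² = 36² = 1296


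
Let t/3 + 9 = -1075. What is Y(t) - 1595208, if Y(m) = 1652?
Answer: -1593556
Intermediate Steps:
t = -3252 (t = -27 + 3*(-1075) = -27 - 3225 = -3252)
Y(t) - 1595208 = 1652 - 1595208 = -1593556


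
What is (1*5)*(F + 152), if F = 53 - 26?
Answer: 895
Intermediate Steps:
F = 27
(1*5)*(F + 152) = (1*5)*(27 + 152) = 5*179 = 895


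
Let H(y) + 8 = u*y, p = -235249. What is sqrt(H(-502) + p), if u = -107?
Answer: I*sqrt(181543) ≈ 426.08*I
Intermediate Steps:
H(y) = -8 - 107*y
sqrt(H(-502) + p) = sqrt((-8 - 107*(-502)) - 235249) = sqrt((-8 + 53714) - 235249) = sqrt(53706 - 235249) = sqrt(-181543) = I*sqrt(181543)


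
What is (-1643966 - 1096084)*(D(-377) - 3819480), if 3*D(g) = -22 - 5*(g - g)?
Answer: 10465586267700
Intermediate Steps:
D(g) = -22/3 (D(g) = (-22 - 5*(g - g))/3 = (-22 - 5*0)/3 = (-22 + 0)/3 = (1/3)*(-22) = -22/3)
(-1643966 - 1096084)*(D(-377) - 3819480) = (-1643966 - 1096084)*(-22/3 - 3819480) = -2740050*(-11458462/3) = 10465586267700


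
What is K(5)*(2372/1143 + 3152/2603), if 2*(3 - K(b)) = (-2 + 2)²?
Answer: 9777052/991743 ≈ 9.8585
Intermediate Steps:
K(b) = 3 (K(b) = 3 - (-2 + 2)²/2 = 3 - ½*0² = 3 - ½*0 = 3 + 0 = 3)
K(5)*(2372/1143 + 3152/2603) = 3*(2372/1143 + 3152/2603) = 3*(9777052/2975229) = 9777052/991743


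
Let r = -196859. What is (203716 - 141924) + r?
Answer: -135067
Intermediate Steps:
(203716 - 141924) + r = (203716 - 141924) - 196859 = 61792 - 196859 = -135067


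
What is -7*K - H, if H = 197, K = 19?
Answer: -330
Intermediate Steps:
-7*K - H = -7*19 - 1*197 = -133 - 197 = -330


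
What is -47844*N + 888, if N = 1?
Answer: -46956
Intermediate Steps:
-47844*N + 888 = -47844 + 888 = -46956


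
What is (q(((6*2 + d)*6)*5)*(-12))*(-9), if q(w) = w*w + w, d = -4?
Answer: 6246720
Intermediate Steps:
q(w) = w + w**2 (q(w) = w**2 + w = w + w**2)
(q(((6*2 + d)*6)*5)*(-12))*(-9) = (((((6*2 - 4)*6)*5)*(1 + ((6*2 - 4)*6)*5))*(-12))*(-9) = (((((12 - 4)*6)*5)*(1 + ((12 - 4)*6)*5))*(-12))*(-9) = ((((8*6)*5)*(1 + (8*6)*5))*(-12))*(-9) = (((48*5)*(1 + 48*5))*(-12))*(-9) = ((240*(1 + 240))*(-12))*(-9) = ((240*241)*(-12))*(-9) = (57840*(-12))*(-9) = -694080*(-9) = 6246720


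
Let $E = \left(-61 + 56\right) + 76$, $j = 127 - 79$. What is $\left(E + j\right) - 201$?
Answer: $-82$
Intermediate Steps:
$j = 48$ ($j = 127 - 79 = 48$)
$E = 71$ ($E = -5 + 76 = 71$)
$\left(E + j\right) - 201 = \left(71 + 48\right) - 201 = 119 - 201 = -82$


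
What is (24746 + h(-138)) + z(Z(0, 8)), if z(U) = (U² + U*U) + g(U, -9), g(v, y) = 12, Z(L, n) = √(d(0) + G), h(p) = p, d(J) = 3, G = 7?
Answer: 24640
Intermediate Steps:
Z(L, n) = √10 (Z(L, n) = √(3 + 7) = √10)
z(U) = 12 + 2*U² (z(U) = (U² + U*U) + 12 = (U² + U²) + 12 = 2*U² + 12 = 12 + 2*U²)
(24746 + h(-138)) + z(Z(0, 8)) = (24746 - 138) + (12 + 2*(√10)²) = 24608 + (12 + 2*10) = 24608 + (12 + 20) = 24608 + 32 = 24640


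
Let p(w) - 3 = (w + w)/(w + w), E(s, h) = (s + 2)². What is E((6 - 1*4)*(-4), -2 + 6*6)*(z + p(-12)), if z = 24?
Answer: 1008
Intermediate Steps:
E(s, h) = (2 + s)²
p(w) = 4 (p(w) = 3 + (w + w)/(w + w) = 3 + (2*w)/((2*w)) = 3 + (2*w)*(1/(2*w)) = 3 + 1 = 4)
E((6 - 1*4)*(-4), -2 + 6*6)*(z + p(-12)) = (2 + (6 - 1*4)*(-4))²*(24 + 4) = (2 + (6 - 4)*(-4))²*28 = (2 + 2*(-4))²*28 = (2 - 8)²*28 = (-6)²*28 = 36*28 = 1008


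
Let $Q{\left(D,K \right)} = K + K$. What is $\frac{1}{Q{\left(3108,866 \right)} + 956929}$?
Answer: $\frac{1}{958661} \approx 1.0431 \cdot 10^{-6}$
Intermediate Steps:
$Q{\left(D,K \right)} = 2 K$
$\frac{1}{Q{\left(3108,866 \right)} + 956929} = \frac{1}{2 \cdot 866 + 956929} = \frac{1}{1732 + 956929} = \frac{1}{958661}$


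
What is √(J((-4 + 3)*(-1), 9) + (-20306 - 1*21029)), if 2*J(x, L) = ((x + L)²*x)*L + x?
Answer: I*√163538/2 ≈ 202.2*I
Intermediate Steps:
J(x, L) = x/2 + L*x*(L + x)²/2 (J(x, L) = (((x + L)²*x)*L + x)/2 = (((L + x)²*x)*L + x)/2 = ((x*(L + x)²)*L + x)/2 = (L*x*(L + x)² + x)/2 = (x + L*x*(L + x)²)/2 = x/2 + L*x*(L + x)²/2)
√(J((-4 + 3)*(-1), 9) + (-20306 - 1*21029)) = √(((-4 + 3)*(-1))*(1 + 9*(9 + (-4 + 3)*(-1))²)/2 + (-20306 - 1*21029)) = √((-1*(-1))*(1 + 9*(9 - 1*(-1))²)/2 + (-20306 - 21029)) = √((½)*1*(1 + 9*(9 + 1)²) - 41335) = √((½)*1*(1 + 9*10²) - 41335) = √((½)*1*(1 + 9*100) - 41335) = √((½)*1*(1 + 900) - 41335) = √((½)*1*901 - 41335) = √(901/2 - 41335) = √(-81769/2) = I*√163538/2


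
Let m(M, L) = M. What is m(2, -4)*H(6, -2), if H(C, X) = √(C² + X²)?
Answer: 4*√10 ≈ 12.649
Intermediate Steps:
m(2, -4)*H(6, -2) = 2*√(6² + (-2)²) = 2*√(36 + 4) = 2*√40 = 2*(2*√10) = 4*√10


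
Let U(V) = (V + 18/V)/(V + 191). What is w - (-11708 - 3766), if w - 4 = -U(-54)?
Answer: 6361621/411 ≈ 15478.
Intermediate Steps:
U(V) = (V + 18/V)/(191 + V)
w = 1807/411 (w = 4 - (18 + (-54)**2)/((-54)*(191 - 54)) = 4 - (-1)*(18 + 2916)/(54*137) = 4 - (-1)*2934/(54*137) = 4 - 1*(-163/411) = 4 + 163/411 = 1807/411 ≈ 4.3966)
w - (-11708 - 3766) = 1807/411 - (-11708 - 3766) = 1807/411 - 1*(-15474) = 1807/411 + 15474 = 6361621/411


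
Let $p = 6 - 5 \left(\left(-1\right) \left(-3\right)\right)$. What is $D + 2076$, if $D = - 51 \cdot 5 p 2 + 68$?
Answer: $6734$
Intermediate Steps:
$p = -9$ ($p = 6 - 15 = -9$)
$D = 4658$ ($D = - 51 \cdot 5 \left(-9\right) 2 + 68 = - 51 \left(\left(-45\right) 2\right) + 68 = \left(-51\right) \left(-90\right) + 68 = 4590 + 68 = 4658$)
$D + 2076 = 4658 + 2076 = 6734$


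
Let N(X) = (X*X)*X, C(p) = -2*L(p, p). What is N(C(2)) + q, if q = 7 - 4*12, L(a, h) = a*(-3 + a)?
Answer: 23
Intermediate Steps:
C(p) = -2*p*(-3 + p)
q = -41 (q = 7 - 48 = -41)
N(X) = X³ (N(X) = X²*X = X³)
N(C(2)) + q = (2*2*(3 - 1*2))³ - 41 = (2*2*(3 - 2))³ - 41 = (2*2*1)³ - 41 = 4³ - 41 = 64 - 41 = 23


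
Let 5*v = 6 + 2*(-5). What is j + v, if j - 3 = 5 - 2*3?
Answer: 6/5 ≈ 1.2000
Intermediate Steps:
j = 2 (j = 3 + (5 - 2*3) = 3 + (5 - 6) = 3 - 1 = 2)
v = -4/5 (v = (6 + 2*(-5))/5 = (6 - 10)/5 = (1/5)*(-4) = -4/5 ≈ -0.80000)
j + v = 2 - 4/5 = 6/5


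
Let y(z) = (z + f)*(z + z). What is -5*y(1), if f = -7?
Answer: 60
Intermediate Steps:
y(z) = 2*z*(-7 + z) (y(z) = (z - 7)*(z + z) = (-7 + z)*(2*z) = 2*z*(-7 + z))
-5*y(1) = -10*(-7 + 1) = -10*(-6) = -5*(-12) = 60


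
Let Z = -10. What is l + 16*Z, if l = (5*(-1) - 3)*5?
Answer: -200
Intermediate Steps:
l = -40 (l = (-5 - 3)*5 = -8*5 = -40)
l + 16*Z = -40 + 16*(-10) = -40 - 160 = -200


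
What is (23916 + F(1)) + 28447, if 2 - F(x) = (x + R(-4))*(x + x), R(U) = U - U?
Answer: 52363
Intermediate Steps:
R(U) = 0
F(x) = 2 - 2*x**2 (F(x) = 2 - (x + 0)*(x + x) = 2 - x*2*x = 2 - 2*x**2)
(23916 + F(1)) + 28447 = (23916 + (2 - 2*1**2)) + 28447 = (23916 + (2 - 2*1)) + 28447 = (23916 + (2 - 2)) + 28447 = (23916 + 0) + 28447 = 23916 + 28447 = 52363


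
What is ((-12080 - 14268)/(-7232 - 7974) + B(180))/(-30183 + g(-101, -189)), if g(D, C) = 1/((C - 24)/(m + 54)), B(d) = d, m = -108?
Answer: -98101694/16293038925 ≈ -0.0060211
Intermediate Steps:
g(D, C) = 1/(4/9 - C/54) (g(D, C) = 1/((C - 24)/(-108 + 54)) = 1/((-24 + C)/(-54)) = 1/((-24 + C)*(-1/54)) = 1/(4/9 - C/54))
((-12080 - 14268)/(-7232 - 7974) + B(180))/(-30183 + g(-101, -189)) = ((-12080 - 14268)/(-7232 - 7974) + 180)/(-30183 - 54/(-24 - 189)) = (-26348/(-15206) + 180)/(-30183 - 54/(-213)) = (-26348*(-1/15206) + 180)/(-30183 - 54*(-1/213)) = (13174/7603 + 180)/(-30183 + 18/71) = 1381714/(7603*(-2142975/71)) = (1381714/7603)*(-71/2142975) = -98101694/16293038925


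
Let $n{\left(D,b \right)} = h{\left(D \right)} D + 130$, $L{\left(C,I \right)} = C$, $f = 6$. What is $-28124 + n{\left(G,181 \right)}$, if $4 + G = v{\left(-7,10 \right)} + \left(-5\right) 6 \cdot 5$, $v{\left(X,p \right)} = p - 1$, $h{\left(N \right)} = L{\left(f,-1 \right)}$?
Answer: $-28864$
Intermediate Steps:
$h{\left(N \right)} = 6$
$v{\left(X,p \right)} = -1 + p$
$G = -145$ ($G = -4 + \left(\left(-1 + 10\right) + \left(-5\right) 6 \cdot 5\right) = -4 + \left(9 - 150\right) = -4 - 141 = -145$)
$n{\left(D,b \right)} = 130 + 6 D$ ($n{\left(D,b \right)} = 6 D + 130 = 130 + 6 D$)
$-28124 + n{\left(G,181 \right)} = -28124 + \left(130 + 6 \left(-145\right)\right) = -28124 + \left(130 - 870\right) = -28124 - 740 = -28864$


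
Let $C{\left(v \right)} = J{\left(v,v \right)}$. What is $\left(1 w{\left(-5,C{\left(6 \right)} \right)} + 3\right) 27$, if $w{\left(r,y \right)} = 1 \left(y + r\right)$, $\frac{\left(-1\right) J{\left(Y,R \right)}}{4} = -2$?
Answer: $162$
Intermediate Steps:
$J{\left(Y,R \right)} = 8$ ($J{\left(Y,R \right)} = \left(-4\right) \left(-2\right) = 8$)
$C{\left(v \right)} = 8$
$w{\left(r,y \right)} = r + y$ ($w{\left(r,y \right)} = 1 \left(r + y\right) = r + y$)
$\left(1 w{\left(-5,C{\left(6 \right)} \right)} + 3\right) 27 = \left(1 \left(-5 + 8\right) + 3\right) 27 = \left(1 \cdot 3 + 3\right) 27 = \left(3 + 3\right) 27 = 6 \cdot 27 = 162$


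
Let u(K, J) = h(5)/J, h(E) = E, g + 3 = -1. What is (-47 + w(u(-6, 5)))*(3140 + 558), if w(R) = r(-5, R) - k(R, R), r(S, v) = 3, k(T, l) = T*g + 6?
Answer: -170108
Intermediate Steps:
g = -4 (g = -3 - 1 = -4)
k(T, l) = 6 - 4*T (k(T, l) = T*(-4) + 6 = -4*T + 6 = 6 - 4*T)
u(K, J) = 5/J
w(R) = -3 + 4*R (w(R) = 3 - (6 - 4*R) = 3 + (-6 + 4*R) = -3 + 4*R)
(-47 + w(u(-6, 5)))*(3140 + 558) = (-47 + (-3 + 4*(5/5)))*(3140 + 558) = (-47 + (-3 + 4*(5*(⅕))))*3698 = (-47 + (-3 + 4*1))*3698 = (-47 + (-3 + 4))*3698 = (-47 + 1)*3698 = -46*3698 = -170108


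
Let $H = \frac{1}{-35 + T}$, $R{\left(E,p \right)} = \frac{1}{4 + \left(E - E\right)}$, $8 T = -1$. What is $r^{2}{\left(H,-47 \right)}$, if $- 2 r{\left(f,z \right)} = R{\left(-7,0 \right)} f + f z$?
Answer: $\frac{34969}{78961} \approx 0.44286$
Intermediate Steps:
$T = - \frac{1}{8}$ ($T = \frac{1}{8} \left(-1\right) = - \frac{1}{8} \approx -0.125$)
$R{\left(E,p \right)} = \frac{1}{4}$ ($R{\left(E,p \right)} = \frac{1}{4 + 0} = \frac{1}{4}$)
$H = - \frac{8}{281}$ ($H = \frac{1}{-35 - \frac{1}{8}} = \frac{1}{- \frac{281}{8}} = - \frac{8}{281} \approx -0.02847$)
$r{\left(f,z \right)} = - \frac{f}{8} - \frac{f z}{2}$ ($r{\left(f,z \right)} = - \frac{\frac{f}{4} + f z}{2} = - \frac{f}{8} - \frac{f z}{2}$)
$r^{2}{\left(H,-47 \right)} = \left(\left(- \frac{1}{8}\right) \left(- \frac{8}{281}\right) \left(1 + 4 \left(-47\right)\right)\right)^{2} = \left(\left(- \frac{1}{8}\right) \left(- \frac{8}{281}\right) \left(1 - 188\right)\right)^{2} = \left(\left(- \frac{1}{8}\right) \left(- \frac{8}{281}\right) \left(-187\right)\right)^{2} = \left(- \frac{187}{281}\right)^{2} = \frac{34969}{78961}$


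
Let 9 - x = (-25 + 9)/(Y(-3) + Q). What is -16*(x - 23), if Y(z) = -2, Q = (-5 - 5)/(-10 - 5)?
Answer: 416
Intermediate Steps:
Q = 2/3 (Q = -10/(-15) = -10*(-1/15) = 2/3 ≈ 0.66667)
x = -3 (x = 9 - (-25 + 9)/(-2 + 2/3) = 9 - (-16)/(-4/3) = 9 - (-16)*(-3)/4 = 9 - 1*12 = 9 - 12 = -3)
-16*(x - 23) = -16*(-3 - 23) = -16*(-26) = 416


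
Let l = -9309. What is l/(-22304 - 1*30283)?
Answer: 3103/17529 ≈ 0.17702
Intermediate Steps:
l/(-22304 - 1*30283) = -9309/(-22304 - 1*30283) = -9309/(-22304 - 30283) = -9309/(-52587) = -9309*(-1/52587) = 3103/17529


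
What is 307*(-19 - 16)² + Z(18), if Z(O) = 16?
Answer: 376091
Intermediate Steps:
307*(-19 - 16)² + Z(18) = 307*(-19 - 16)² + 16 = 307*(-35)² + 16 = 307*1225 + 16 = 376075 + 16 = 376091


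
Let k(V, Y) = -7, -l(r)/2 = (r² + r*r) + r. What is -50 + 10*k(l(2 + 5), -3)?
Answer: -120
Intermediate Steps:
l(r) = -4*r² - 2*r (l(r) = -2*((r² + r*r) + r) = -2*((r² + r²) + r) = -2*(2*r² + r) = -2*(r + 2*r²) = -4*r² - 2*r)
-50 + 10*k(l(2 + 5), -3) = -50 + 10*(-7) = -50 - 70 = -120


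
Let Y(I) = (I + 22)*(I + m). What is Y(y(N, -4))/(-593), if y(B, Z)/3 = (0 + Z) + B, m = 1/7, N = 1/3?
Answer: 836/4151 ≈ 0.20140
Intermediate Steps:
N = ⅓ (N = 1*(⅓) = ⅓ ≈ 0.33333)
m = ⅐ ≈ 0.14286
y(B, Z) = 3*B + 3*Z (y(B, Z) = 3*((0 + Z) + B) = 3*(Z + B) = 3*(B + Z) = 3*B + 3*Z)
Y(I) = (22 + I)*(⅐ + I) (Y(I) = (I + 22)*(I + ⅐) = (22 + I)*(⅐ + I))
Y(y(N, -4))/(-593) = (22/7 + (3*(⅓) + 3*(-4))² + 155*(3*(⅓) + 3*(-4))/7)/(-593) = (22/7 + (1 - 12)² + 155*(1 - 12)/7)*(-1/593) = (22/7 + (-11)² + (155/7)*(-11))*(-1/593) = (22/7 + 121 - 1705/7)*(-1/593) = -836/7*(-1/593) = 836/4151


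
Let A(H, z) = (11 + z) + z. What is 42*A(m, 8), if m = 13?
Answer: 1134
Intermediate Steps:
A(H, z) = 11 + 2*z
42*A(m, 8) = 42*(11 + 2*8) = 42*(11 + 16) = 42*27 = 1134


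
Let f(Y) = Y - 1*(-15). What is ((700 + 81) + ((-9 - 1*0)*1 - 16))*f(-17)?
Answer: -1512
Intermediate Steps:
f(Y) = 15 + Y (f(Y) = Y + 15 = 15 + Y)
((700 + 81) + ((-9 - 1*0)*1 - 16))*f(-17) = ((700 + 81) + ((-9 - 1*0)*1 - 16))*(15 - 17) = (781 + ((-9 + 0)*1 - 16))*(-2) = (781 + (-9*1 - 16))*(-2) = (781 + (-9 - 16))*(-2) = (781 - 25)*(-2) = 756*(-2) = -1512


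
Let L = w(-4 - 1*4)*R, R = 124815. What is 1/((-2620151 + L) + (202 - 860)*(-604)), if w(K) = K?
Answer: -1/3221239 ≈ -3.1044e-7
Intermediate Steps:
L = -998520 (L = (-4 - 1*4)*124815 = (-4 - 4)*124815 = -8*124815 = -998520)
1/((-2620151 + L) + (202 - 860)*(-604)) = 1/((-2620151 - 998520) + (202 - 860)*(-604)) = 1/(-3618671 - 658*(-604)) = 1/(-3618671 + 397432) = 1/(-3221239) = -1/3221239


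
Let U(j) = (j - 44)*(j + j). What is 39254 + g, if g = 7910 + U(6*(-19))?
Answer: 83188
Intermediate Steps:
U(j) = 2*j*(-44 + j) (U(j) = (-44 + j)*(2*j) = 2*j*(-44 + j))
g = 43934 (g = 7910 + 2*(6*(-19))*(-44 + 6*(-19)) = 7910 + 2*(-114)*(-44 - 114) = 7910 + 2*(-114)*(-158) = 7910 + 36024 = 43934)
39254 + g = 39254 + 43934 = 83188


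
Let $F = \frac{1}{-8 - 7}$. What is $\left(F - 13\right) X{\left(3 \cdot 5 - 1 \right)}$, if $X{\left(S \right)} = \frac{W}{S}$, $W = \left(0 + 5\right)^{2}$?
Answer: $- \frac{70}{3} \approx -23.333$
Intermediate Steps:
$W = 25$ ($W = 5^{2} = 25$)
$F = - \frac{1}{15}$ ($F = \frac{1}{-15} = - \frac{1}{15} \approx -0.066667$)
$X{\left(S \right)} = \frac{25}{S}$
$\left(F - 13\right) X{\left(3 \cdot 5 - 1 \right)} = \left(- \frac{1}{15} - 13\right) \frac{25}{3 \cdot 5 - 1} = - \frac{196 \frac{25}{15 - 1}}{15} = - \frac{196 \cdot \frac{25}{14}}{15} = - \frac{196 \cdot 25 \cdot \frac{1}{14}}{15} = \left(- \frac{196}{15}\right) \frac{25}{14} = - \frac{70}{3}$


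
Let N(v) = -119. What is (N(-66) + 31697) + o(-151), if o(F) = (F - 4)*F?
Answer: 54983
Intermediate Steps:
o(F) = F*(-4 + F) (o(F) = (-4 + F)*F = F*(-4 + F))
(N(-66) + 31697) + o(-151) = (-119 + 31697) - 151*(-4 - 151) = 31578 - 151*(-155) = 31578 + 23405 = 54983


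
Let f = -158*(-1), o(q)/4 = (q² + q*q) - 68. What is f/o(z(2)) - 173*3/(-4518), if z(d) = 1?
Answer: -5341/11044 ≈ -0.48361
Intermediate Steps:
o(q) = -272 + 8*q² (o(q) = 4*((q² + q*q) - 68) = 4*((q² + q²) - 68) = 4*(2*q² - 68) = 4*(-68 + 2*q²) = -272 + 8*q²)
f = 158
f/o(z(2)) - 173*3/(-4518) = 158/(-272 + 8*1²) - 173*3/(-4518) = 158/(-272 + 8*1) - 519*(-1/4518) = 158/(-272 + 8) + 173/1506 = 158/(-264) + 173/1506 = 158*(-1/264) + 173/1506 = -79/132 + 173/1506 = -5341/11044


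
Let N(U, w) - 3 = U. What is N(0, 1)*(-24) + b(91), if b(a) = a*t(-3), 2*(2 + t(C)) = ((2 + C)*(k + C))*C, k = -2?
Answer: -1873/2 ≈ -936.50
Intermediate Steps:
N(U, w) = 3 + U
t(C) = -2 + C*(-2 + C)*(2 + C)/2 (t(C) = -2 + (((2 + C)*(-2 + C))*C)/2 = -2 + (((-2 + C)*(2 + C))*C)/2 = -2 + (C*(-2 + C)*(2 + C))/2 = -2 + C*(-2 + C)*(2 + C)/2)
b(a) = -19*a/2 (b(a) = a*(-2 + (1/2)*(-3)**3 - 2*(-3)) = a*(-2 + (1/2)*(-27) + 6) = a*(-2 - 27/2 + 6) = a*(-19/2) = -19*a/2)
N(0, 1)*(-24) + b(91) = (3 + 0)*(-24) - 19/2*91 = 3*(-24) - 1729/2 = -72 - 1729/2 = -1873/2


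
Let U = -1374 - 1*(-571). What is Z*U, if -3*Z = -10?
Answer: -8030/3 ≈ -2676.7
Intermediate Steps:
Z = 10/3 (Z = -⅓*(-10) = 10/3 ≈ 3.3333)
U = -803 (U = -1374 + 571 = -803)
Z*U = (10/3)*(-803) = -8030/3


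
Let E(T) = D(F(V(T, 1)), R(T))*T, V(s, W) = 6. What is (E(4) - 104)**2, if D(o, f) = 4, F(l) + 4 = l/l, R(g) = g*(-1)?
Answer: 7744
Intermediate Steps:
R(g) = -g
F(l) = -3 (F(l) = -4 + l/l = -4 + 1 = -3)
E(T) = 4*T
(E(4) - 104)**2 = (4*4 - 104)**2 = (16 - 104)**2 = (-88)**2 = 7744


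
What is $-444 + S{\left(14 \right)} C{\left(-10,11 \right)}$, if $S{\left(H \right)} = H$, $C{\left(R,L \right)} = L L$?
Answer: $1250$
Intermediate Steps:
$C{\left(R,L \right)} = L^{2}$
$-444 + S{\left(14 \right)} C{\left(-10,11 \right)} = -444 + 14 \cdot 11^{2} = -444 + 14 \cdot 121 = -444 + 1694 = 1250$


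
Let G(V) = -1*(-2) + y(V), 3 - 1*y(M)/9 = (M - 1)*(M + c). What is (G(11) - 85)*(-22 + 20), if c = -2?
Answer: 1732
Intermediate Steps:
y(M) = 27 - 9*(-1 + M)*(-2 + M) (y(M) = 27 - 9*(M - 1)*(M - 2) = 27 - 9*(-1 + M)*(-2 + M))
G(V) = 11 - 9*V**2 + 27*V (G(V) = -1*(-2) + (9 - 9*V**2 + 27*V) = 2 + (9 - 9*V**2 + 27*V) = 11 - 9*V**2 + 27*V)
(G(11) - 85)*(-22 + 20) = ((11 - 9*11**2 + 27*11) - 85)*(-22 + 20) = ((11 - 9*121 + 297) - 85)*(-2) = ((11 - 1089 + 297) - 85)*(-2) = (-781 - 85)*(-2) = -866*(-2) = 1732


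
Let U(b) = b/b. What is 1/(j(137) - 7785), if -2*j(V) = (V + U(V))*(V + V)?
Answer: -1/26691 ≈ -3.7466e-5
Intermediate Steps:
U(b) = 1
j(V) = -V*(1 + V) (j(V) = -(V + 1)*(V + V)/2 = -(1 + V)*2*V/2 = -V*(1 + V))
1/(j(137) - 7785) = 1/(-1*137*(1 + 137) - 7785) = 1/(-1*137*138 - 7785) = 1/(-18906 - 7785) = 1/(-26691) = -1/26691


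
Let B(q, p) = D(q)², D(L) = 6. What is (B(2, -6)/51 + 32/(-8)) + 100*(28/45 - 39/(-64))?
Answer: 293431/2448 ≈ 119.87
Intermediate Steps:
B(q, p) = 36 (B(q, p) = 6² = 36)
(B(2, -6)/51 + 32/(-8)) + 100*(28/45 - 39/(-64)) = (36/51 + 32/(-8)) + 100*(28/45 - 39/(-64)) = (36*(1/51) + 32*(-⅛)) + 100*(28*(1/45) - 39*(-1/64)) = (12/17 - 4) + 100*(28/45 + 39/64) = -56/17 + 100*(3547/2880) = -56/17 + 17735/144 = 293431/2448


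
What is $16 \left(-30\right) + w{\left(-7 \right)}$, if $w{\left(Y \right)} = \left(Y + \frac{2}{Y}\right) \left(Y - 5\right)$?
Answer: $- \frac{2748}{7} \approx -392.57$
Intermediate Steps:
$w{\left(Y \right)} = \left(-5 + Y\right) \left(Y + \frac{2}{Y}\right)$ ($w{\left(Y \right)} = \left(Y + \frac{2}{Y}\right) \left(-5 + Y\right) = \left(-5 + Y\right) \left(Y + \frac{2}{Y}\right)$)
$16 \left(-30\right) + w{\left(-7 \right)} = 16 \left(-30\right) + \left(2 + \left(-7\right)^{2} - \frac{10}{-7} - -35\right) = -480 + \left(2 + 49 - - \frac{10}{7} + 35\right) = -480 + \left(2 + 49 + \frac{10}{7} + 35\right) = -480 + \frac{612}{7} = - \frac{2748}{7}$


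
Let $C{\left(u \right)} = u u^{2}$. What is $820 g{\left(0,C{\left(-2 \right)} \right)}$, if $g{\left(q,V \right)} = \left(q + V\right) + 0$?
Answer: $-6560$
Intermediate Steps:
$C{\left(u \right)} = u^{3}$
$g{\left(q,V \right)} = V + q$ ($g{\left(q,V \right)} = \left(V + q\right) + 0 = V + q$)
$820 g{\left(0,C{\left(-2 \right)} \right)} = 820 \left(\left(-2\right)^{3} + 0\right) = 820 \left(-8 + 0\right) = 820 \left(-8\right) = -6560$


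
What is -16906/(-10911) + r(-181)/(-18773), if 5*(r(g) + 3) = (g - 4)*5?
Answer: 319427606/204832203 ≈ 1.5595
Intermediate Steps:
r(g) = -7 + g (r(g) = -3 + ((g - 4)*5)/5 = -3 + ((-4 + g)*5)/5 = -3 + (-20 + 5*g)/5 = -3 + (-4 + g) = -7 + g)
-16906/(-10911) + r(-181)/(-18773) = -16906/(-10911) + (-7 - 181)/(-18773) = -16906*(-1/10911) - 188*(-1/18773) = 16906/10911 + 188/18773 = 319427606/204832203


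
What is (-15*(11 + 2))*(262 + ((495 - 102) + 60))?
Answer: -139425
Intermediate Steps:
(-15*(11 + 2))*(262 + ((495 - 102) + 60)) = (-15*13)*(262 + (393 + 60)) = -195*(262 + 453) = -195*715 = -139425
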